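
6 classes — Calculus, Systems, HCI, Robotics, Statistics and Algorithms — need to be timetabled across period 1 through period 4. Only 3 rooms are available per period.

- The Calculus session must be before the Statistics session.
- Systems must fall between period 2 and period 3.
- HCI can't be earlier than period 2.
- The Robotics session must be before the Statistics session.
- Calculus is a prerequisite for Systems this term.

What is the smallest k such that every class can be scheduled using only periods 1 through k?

The precedence chain requires at least 2 distinct periods.
With at most 3 per period and 6 classes, at least 2 periods are needed.
2 works (last occupied period: period 2): for example Systems in period 2, Calculus in period 1, Algorithms in period 1, Statistics in period 2, Robotics in period 1, HCI in period 2.

2 periods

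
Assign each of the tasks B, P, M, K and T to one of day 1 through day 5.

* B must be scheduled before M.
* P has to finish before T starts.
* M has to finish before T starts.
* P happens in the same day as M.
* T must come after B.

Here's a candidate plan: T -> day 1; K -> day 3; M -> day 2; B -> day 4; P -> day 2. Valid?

No — it violates: T must come after B

T must come after B — violated.
M has to finish before T starts — violated.
B must be scheduled before M — violated.
P has to finish before T starts — violated.
P happens in the same day as M — holds.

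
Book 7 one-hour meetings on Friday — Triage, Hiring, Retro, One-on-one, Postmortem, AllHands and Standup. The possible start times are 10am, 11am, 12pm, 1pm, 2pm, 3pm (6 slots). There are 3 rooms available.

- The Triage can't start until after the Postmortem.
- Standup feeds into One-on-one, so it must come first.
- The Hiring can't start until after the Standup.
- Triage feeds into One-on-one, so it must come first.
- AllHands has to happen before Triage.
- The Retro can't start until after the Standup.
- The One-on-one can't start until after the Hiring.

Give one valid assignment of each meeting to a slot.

Retro in 11am; One-on-one in 12pm; Triage in 11am; Hiring in 11am; Standup in 10am; Postmortem in 10am; AllHands in 10am

Checking: Triage(11am) before One-on-one(12pm); AllHands(10am) before Triage(11am); Standup(10am) before Hiring(11am); Hiring(11am) before One-on-one(12pm); Postmortem(10am) before Triage(11am); Standup(10am) before One-on-one(12pm); Standup(10am) before Retro(11am); max 3 per slot (cap 3).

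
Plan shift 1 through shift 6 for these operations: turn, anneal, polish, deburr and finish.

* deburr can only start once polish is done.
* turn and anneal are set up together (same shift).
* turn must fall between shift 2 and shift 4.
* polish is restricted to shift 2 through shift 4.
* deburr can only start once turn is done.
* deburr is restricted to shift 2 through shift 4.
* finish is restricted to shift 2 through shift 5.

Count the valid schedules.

Splitting on turn: it can be shift 2 (12), shift 3 (8). Listing each branch's schedules as (anneal, polish, deburr, finish) by shift number:
turn=shift 2: (2,2,3,2) (2,2,3,3) (2,2,3,4) (2,2,3,5) (2,2,4,2) (2,2,4,3) (2,2,4,4) (2,2,4,5) (2,3,4,2) (2,3,4,3) (2,3,4,4) (2,3,4,5) — 12.
turn=shift 3: (3,2,4,2) (3,2,4,3) (3,2,4,4) (3,2,4,5) (3,3,4,2) (3,3,4,3) (3,3,4,4) (3,3,4,5) — 8.
Summing: 12 + 8 = 20.

20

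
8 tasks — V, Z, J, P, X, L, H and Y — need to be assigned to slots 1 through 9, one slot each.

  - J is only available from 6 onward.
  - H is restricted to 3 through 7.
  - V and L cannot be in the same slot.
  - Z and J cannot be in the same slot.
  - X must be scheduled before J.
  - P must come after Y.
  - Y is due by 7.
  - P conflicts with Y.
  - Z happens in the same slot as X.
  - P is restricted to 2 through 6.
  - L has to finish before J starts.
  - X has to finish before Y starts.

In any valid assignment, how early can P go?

3

P is available from 2; precedence pushes P to at least 3; P's own window allows nothing later than 6.
P at 3 is achievable: Y=2; Z=1; X=1; P=3; V=2; L=1; H=3; J=6.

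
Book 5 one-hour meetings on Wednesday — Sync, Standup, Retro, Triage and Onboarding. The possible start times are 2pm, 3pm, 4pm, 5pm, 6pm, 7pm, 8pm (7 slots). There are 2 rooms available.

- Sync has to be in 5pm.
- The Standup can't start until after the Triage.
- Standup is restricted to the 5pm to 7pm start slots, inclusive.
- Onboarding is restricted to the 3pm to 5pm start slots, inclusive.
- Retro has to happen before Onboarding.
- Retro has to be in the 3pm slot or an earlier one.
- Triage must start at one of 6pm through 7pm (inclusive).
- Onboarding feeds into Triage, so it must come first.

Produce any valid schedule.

Sync in 5pm, Onboarding in 3pm, Standup in 7pm, Retro in 2pm, Triage in 6pm

Checking: Triage(6pm) before Standup(7pm); Onboarding(3pm) before Triage(6pm); Retro(2pm) before Onboarding(3pm); Sync=5pm in [5pm,5pm]; Standup=7pm in [5pm,7pm]; Onboarding=3pm in [3pm,5pm]; Triage=6pm in [6pm,7pm]; Retro=2pm in [2pm,3pm]; max 1 per slot (cap 2).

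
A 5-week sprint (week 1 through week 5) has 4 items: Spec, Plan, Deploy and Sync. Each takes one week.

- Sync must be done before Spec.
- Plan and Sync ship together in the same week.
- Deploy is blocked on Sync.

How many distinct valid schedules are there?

30

Splitting on Spec: it can be week 2 (4), week 3 (7), week 4 (9), week 5 (10). Listing each branch's schedules as (Plan, Deploy, Sync) by week number:
Spec=week 2: (1,2,1) (1,3,1) (1,4,1) (1,5,1) — 4.
Spec=week 3: (1,2,1) (1,3,1) (1,4,1) (1,5,1) (2,3,2) (2,4,2) (2,5,2) — 7.
Spec=week 4: (1,2,1) (1,3,1) (1,4,1) (1,5,1) (2,3,2) (2,4,2) (2,5,2) (3,4,3) (3,5,3) — 9.
Spec=week 5: (1,2,1) (1,3,1) (1,4,1) (1,5,1) (2,3,2) (2,4,2) (2,5,2) (3,4,3) (3,5,3) (4,5,4) — 10.
Summing: 4 + 7 + 9 + 10 = 30.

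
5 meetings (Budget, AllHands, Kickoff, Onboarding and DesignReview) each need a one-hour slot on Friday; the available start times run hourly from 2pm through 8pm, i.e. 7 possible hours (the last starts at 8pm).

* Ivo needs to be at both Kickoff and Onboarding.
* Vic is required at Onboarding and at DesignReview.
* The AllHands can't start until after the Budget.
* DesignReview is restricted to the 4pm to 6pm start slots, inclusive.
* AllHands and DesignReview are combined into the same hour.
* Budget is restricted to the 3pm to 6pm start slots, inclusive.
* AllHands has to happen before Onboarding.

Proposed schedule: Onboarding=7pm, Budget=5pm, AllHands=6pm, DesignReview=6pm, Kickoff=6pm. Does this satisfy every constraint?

Valid

Vic is required at Onboarding and at DesignReview — holds.
AllHands has to happen before Onboarding — holds.
DesignReview is restricted to the 4pm to 6pm start slots, inclusive — holds.
Ivo needs to be at both Kickoff and Onboarding — holds.
Budget is restricted to the 3pm to 6pm start slots, inclusive — holds.
The AllHands can't start until after the Budget — holds.
AllHands and DesignReview are combined into the same hour — holds.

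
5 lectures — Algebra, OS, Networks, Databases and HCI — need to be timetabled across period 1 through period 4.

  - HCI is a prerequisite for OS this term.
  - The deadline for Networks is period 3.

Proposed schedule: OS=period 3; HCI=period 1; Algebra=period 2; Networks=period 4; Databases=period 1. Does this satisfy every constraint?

Invalid. The deadline for Networks is period 3.

HCI is a prerequisite for OS this term — holds.
The deadline for Networks is period 3 — violated.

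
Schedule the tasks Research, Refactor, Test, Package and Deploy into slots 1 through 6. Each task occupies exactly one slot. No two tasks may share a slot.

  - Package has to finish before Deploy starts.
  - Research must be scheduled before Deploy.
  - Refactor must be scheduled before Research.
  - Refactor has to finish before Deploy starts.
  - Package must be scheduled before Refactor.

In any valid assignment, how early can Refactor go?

Precedence pushes Refactor to at least 2; downstream work caps Refactor at 4.
Refactor at 2 is achievable: Package=1; Test=5; Research=3; Refactor=2; Deploy=4.

2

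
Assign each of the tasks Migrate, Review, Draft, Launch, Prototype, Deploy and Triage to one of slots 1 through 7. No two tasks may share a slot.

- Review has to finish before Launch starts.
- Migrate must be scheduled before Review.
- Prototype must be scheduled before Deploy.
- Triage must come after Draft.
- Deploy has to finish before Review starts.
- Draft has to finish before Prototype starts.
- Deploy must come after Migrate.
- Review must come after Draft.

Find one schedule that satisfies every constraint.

Launch -> 6, Deploy -> 4, Prototype -> 3, Review -> 5, Migrate -> 2, Triage -> 7, Draft -> 1

Checking: Deploy(4) before Review(5); Migrate(2) before Review(5); Review(5) before Launch(6); Migrate(2) before Deploy(4); Draft(1) before Triage(7); Prototype(3) before Deploy(4); Draft(1) before Prototype(3); Draft(1) before Review(5); max 1 per slot (cap 1).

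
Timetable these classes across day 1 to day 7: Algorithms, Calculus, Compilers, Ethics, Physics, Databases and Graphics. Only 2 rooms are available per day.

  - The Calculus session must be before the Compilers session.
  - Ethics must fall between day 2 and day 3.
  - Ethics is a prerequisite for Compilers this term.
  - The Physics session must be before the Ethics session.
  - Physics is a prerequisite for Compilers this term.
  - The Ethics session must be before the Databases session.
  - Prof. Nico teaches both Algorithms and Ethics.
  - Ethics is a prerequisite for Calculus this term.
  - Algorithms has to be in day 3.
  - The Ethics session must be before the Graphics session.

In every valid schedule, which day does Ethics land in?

Ethics's window is day 2–day 3.
Algorithms is fixed at day 3, and Ethics can't share a day with Algorithms.
So Ethics must be day 2.

day 2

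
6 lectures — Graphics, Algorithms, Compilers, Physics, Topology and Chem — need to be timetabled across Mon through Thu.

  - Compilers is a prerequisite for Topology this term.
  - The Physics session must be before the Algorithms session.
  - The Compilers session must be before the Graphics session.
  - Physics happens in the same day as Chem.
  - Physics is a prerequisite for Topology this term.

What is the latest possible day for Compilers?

Wed

Downstream work caps Compilers at Wed.
Compilers at Wed is achievable: Algorithms -> Tue, Compilers -> Wed, Chem -> Mon, Graphics -> Thu, Physics -> Mon, Topology -> Thu.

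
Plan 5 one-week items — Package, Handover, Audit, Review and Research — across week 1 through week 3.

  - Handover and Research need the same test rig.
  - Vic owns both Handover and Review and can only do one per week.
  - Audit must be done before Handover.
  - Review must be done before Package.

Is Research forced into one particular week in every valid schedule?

No

Research can be week 1 (e.g. Package -> week 2; Audit -> week 1; Handover -> week 2; Research -> week 1; Review -> week 1) or week 2 (e.g. Handover -> week 3, Package -> week 2, Audit -> week 1, Review -> week 1, Research -> week 2).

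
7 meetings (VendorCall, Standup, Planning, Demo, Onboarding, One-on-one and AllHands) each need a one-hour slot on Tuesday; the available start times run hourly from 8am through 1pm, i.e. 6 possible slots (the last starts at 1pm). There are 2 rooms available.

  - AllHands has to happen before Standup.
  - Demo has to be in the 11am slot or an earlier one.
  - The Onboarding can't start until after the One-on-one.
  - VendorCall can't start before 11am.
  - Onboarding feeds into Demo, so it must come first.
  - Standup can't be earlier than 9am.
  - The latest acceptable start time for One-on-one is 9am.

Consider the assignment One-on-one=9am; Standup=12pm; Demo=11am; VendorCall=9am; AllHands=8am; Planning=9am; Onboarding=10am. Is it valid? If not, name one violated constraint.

Onboarding feeds into Demo, so it must come first — holds.
Demo has to be in the 11am slot or an earlier one — holds.
There are 2 rooms available — violated.
The Onboarding can't start until after the One-on-one — holds.
The latest acceptable start time for One-on-one is 9am — holds.
VendorCall can't start before 11am — violated.
AllHands has to happen before Standup — holds.
Standup can't be earlier than 9am — holds.

Invalid. There are 2 rooms available.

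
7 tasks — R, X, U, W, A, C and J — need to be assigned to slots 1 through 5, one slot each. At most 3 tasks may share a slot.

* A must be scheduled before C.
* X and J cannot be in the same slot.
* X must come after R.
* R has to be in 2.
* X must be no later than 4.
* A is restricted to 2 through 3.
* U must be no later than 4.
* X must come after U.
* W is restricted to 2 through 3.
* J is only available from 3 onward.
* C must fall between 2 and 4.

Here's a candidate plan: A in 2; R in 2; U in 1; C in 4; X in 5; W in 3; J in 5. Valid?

X must come after U — holds.
X must be no later than 4 — violated.
C must fall between 2 and 4 — holds.
R has to be in 2 — holds.
W is restricted to 2 through 3 — holds.
X must come after R — holds.
A must be scheduled before C — holds.
X and J cannot be in the same slot — violated.
At most 3 tasks may share a slot — holds.
J is only available from 3 onward — holds.
A is restricted to 2 through 3 — holds.
U must be no later than 4 — holds.

No — it violates: X must be no later than 4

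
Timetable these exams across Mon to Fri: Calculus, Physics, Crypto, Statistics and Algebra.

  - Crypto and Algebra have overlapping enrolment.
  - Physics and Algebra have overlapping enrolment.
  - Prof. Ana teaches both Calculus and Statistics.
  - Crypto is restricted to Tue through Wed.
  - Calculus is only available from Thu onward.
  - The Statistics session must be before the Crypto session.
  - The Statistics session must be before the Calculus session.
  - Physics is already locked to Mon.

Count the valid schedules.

18

Splitting on Calculus: it can be Thu (9), Fri (9). Listing each branch's schedules as (Physics, Crypto, Statistics, Algebra):
Calculus=Thu: (Mon,Tue,Mon,Wed) (Mon,Tue,Mon,Thu) (Mon,Tue,Mon,Fri) (Mon,Wed,Mon,Tue) (Mon,Wed,Mon,Thu) (Mon,Wed,Mon,Fri) (Mon,Wed,Tue,Tue) (Mon,Wed,Tue,Thu) (Mon,Wed,Tue,Fri) — 9.
Calculus=Fri: (Mon,Tue,Mon,Wed) (Mon,Tue,Mon,Thu) (Mon,Tue,Mon,Fri) (Mon,Wed,Mon,Tue) (Mon,Wed,Mon,Thu) (Mon,Wed,Mon,Fri) (Mon,Wed,Tue,Tue) (Mon,Wed,Tue,Thu) (Mon,Wed,Tue,Fri) — 9.
Summing: 9 + 9 = 18.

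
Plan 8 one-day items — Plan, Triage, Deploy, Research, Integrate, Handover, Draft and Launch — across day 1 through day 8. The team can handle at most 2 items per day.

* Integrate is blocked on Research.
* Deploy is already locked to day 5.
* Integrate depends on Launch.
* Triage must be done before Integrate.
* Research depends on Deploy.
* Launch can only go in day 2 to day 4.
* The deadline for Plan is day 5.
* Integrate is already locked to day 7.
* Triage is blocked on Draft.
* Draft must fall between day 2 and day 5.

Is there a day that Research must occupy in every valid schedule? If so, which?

Deploy is fixed at day 5 and must come before Research, so Research is at least day 6.
Integrate is fixed at day 7 and must come after Research, so Research is at most day 6.
So Research must be day 6.

day 6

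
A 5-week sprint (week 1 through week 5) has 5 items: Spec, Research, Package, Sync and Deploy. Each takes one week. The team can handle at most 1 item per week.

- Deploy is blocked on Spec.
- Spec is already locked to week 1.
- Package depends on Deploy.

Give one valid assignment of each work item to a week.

Deploy=week 2; Package=week 3; Sync=week 5; Research=week 4; Spec=week 1

Checking: Spec(week 1) before Deploy(week 2); Deploy(week 2) before Package(week 3); Spec=week 1 in [week 1,week 1]; max 1 per week (cap 1).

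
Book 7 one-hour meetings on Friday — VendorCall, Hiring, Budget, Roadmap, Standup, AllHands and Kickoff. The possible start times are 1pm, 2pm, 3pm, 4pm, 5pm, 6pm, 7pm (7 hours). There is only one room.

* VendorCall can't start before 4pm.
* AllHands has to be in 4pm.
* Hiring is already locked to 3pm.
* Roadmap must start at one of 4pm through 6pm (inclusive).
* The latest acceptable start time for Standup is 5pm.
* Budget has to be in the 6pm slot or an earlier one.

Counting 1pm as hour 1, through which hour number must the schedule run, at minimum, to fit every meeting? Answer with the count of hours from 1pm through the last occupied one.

7

With at most 1 per hour and 7 meetings, at least 7 hours are needed.
VendorCall can't be placed before 4pm — that is hour 4 counting from 1pm — so the schedule must run through at least 4 hours.
7 works (last occupied hour: 7pm): for example Budget in 2pm; Roadmap in 5pm; AllHands in 4pm; Hiring in 3pm; VendorCall in 6pm; Kickoff in 7pm; Standup in 1pm.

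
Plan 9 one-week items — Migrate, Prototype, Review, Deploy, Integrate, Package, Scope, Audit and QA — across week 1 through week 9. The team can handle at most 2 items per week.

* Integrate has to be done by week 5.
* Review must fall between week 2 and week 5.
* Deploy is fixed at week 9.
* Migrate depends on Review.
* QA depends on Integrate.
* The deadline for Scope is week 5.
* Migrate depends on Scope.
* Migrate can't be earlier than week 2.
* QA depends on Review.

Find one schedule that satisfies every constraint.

QA -> week 3; Review -> week 2; Scope -> week 1; Prototype -> week 2; Migrate -> week 3; Package -> week 4; Audit -> week 4; Deploy -> week 9; Integrate -> week 1

Checking: Review(week 2) before Migrate(week 3); Scope(week 1) before Migrate(week 3); Review(week 2) before QA(week 3); Integrate(week 1) before QA(week 3); Deploy=week 9 in [week 9,week 9]; Migrate=week 3 in [week 2,week 9]; Scope=week 1 in [week 1,week 5]; Integrate=week 1 in [week 1,week 5]; Review=week 2 in [week 2,week 5]; max 2 per week (cap 2).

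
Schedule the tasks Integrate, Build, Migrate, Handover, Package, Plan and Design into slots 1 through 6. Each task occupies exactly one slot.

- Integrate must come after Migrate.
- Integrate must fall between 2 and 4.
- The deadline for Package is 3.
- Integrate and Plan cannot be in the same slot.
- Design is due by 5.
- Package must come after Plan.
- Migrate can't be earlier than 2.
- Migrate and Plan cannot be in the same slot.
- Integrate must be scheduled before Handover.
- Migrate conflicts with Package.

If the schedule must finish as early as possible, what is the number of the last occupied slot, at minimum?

The precedence chain requires at least 3 distinct slots.
Propagating the time windows through the other constraints, Handover can't land before 4, so the schedule must run through at least slot 4.
4 works (last occupied slot: 4): for example Build in 1; Integrate in 3; Design in 1; Handover in 4; Package in 3; Migrate in 2; Plan in 1.

slot 4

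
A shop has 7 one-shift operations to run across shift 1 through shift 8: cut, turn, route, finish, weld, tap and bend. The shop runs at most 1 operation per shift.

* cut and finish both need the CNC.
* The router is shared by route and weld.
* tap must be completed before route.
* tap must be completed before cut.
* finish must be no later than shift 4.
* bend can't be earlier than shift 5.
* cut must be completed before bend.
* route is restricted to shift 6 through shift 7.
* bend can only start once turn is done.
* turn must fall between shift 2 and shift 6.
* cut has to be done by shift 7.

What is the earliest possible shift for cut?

Precedence pushes cut to at least shift 2; cut's own window allows nothing later than shift 7.
cut at shift 2 is achievable: turn -> shift 4; tap -> shift 1; route -> shift 6; cut -> shift 2; bend -> shift 5; weld -> shift 7; finish -> shift 3.

shift 2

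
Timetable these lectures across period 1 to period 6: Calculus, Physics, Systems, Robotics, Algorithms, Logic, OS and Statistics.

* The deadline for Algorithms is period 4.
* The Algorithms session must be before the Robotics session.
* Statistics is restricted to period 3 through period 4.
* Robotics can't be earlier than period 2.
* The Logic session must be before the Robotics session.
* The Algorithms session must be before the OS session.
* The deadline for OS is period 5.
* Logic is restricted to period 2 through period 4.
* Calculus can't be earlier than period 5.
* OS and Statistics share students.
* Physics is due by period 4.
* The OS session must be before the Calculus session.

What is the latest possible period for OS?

Precedence pushes OS to at least period 2; OS's own window allows nothing later than period 5.
OS at period 5 is achievable: Statistics in period 3; Algorithms in period 1; Calculus in period 6; Physics in period 1; Logic in period 2; Robotics in period 3; Systems in period 1; OS in period 5.

period 5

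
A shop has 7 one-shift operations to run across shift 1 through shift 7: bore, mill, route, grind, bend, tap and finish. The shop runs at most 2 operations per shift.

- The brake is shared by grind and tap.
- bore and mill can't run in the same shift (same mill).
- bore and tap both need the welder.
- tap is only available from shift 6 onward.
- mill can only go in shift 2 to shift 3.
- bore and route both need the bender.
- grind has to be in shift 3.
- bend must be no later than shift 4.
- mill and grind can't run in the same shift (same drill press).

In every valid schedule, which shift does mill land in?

shift 2

mill's window is shift 2–shift 3.
grind is fixed at shift 3, and mill can't share a shift with grind.
So mill must be shift 2.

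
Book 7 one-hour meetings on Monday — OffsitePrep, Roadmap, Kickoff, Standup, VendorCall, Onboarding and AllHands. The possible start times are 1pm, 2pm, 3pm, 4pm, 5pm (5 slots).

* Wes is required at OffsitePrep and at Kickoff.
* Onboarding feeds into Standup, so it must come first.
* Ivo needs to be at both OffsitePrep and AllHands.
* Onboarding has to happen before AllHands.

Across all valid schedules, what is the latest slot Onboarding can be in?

4pm

Downstream work caps Onboarding at 4pm.
Onboarding at 4pm is achievable: Standup -> 5pm; AllHands -> 5pm; VendorCall -> 1pm; OffsitePrep -> 1pm; Onboarding -> 4pm; Kickoff -> 2pm; Roadmap -> 1pm.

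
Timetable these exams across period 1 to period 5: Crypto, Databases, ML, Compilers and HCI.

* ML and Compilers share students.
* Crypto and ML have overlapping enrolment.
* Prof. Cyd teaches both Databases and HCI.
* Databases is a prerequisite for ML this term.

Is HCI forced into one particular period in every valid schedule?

No

HCI can be period 1 (e.g. Databases=period 2, Crypto=period 1, HCI=period 1, Compilers=period 1, ML=period 3) or period 2 (e.g. HCI=period 2; ML=period 2; Crypto=period 1; Databases=period 1; Compilers=period 1).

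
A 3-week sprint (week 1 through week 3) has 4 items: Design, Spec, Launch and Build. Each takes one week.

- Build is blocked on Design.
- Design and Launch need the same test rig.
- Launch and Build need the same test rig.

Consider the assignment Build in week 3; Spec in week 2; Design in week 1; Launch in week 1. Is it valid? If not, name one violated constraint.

Launch and Build need the same test rig — holds.
Design and Launch need the same test rig — violated.
Build is blocked on Design — holds.

No. Design and Launch need the same test rig is not satisfied.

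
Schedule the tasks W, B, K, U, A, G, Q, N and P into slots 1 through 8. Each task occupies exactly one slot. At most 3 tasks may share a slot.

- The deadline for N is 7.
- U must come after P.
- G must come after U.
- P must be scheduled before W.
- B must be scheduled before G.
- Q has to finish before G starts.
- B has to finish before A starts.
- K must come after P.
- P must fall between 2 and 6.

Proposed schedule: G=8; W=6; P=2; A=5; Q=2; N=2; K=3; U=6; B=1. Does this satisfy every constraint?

K must come after P — holds.
G must come after U — holds.
B has to finish before A starts — holds.
P must be scheduled before W — holds.
P must fall between 2 and 6 — holds.
B must be scheduled before G — holds.
The deadline for N is 7 — holds.
At most 3 tasks may share a slot — holds.
Q has to finish before G starts — holds.
U must come after P — holds.

Valid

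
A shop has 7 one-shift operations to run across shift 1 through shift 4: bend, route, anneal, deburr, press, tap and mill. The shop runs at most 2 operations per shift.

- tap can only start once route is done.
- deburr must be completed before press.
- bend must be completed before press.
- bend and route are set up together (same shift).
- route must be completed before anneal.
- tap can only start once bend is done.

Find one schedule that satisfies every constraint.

press -> shift 3; bend -> shift 1; tap -> shift 2; deburr -> shift 2; mill -> shift 4; route -> shift 1; anneal -> shift 3

Checking: route(shift 1) before anneal(shift 3); bend(shift 1) before press(shift 3); bend(shift 1) before tap(shift 2); deburr(shift 2) before press(shift 3); route(shift 1) before tap(shift 2); bend = route = shift 1; max 2 per shift (cap 2).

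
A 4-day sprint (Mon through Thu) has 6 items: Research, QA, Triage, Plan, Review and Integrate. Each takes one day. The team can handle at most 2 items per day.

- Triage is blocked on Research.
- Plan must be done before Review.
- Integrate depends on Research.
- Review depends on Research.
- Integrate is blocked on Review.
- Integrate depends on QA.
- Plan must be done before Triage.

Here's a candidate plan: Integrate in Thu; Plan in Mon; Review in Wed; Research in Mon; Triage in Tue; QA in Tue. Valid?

Triage is blocked on Research — holds.
Integrate depends on QA — holds.
Plan must be done before Triage — holds.
Integrate is blocked on Review — holds.
Integrate depends on Research — holds.
Plan must be done before Review — holds.
Review depends on Research — holds.
The team can handle at most 2 items per day — holds.

Yes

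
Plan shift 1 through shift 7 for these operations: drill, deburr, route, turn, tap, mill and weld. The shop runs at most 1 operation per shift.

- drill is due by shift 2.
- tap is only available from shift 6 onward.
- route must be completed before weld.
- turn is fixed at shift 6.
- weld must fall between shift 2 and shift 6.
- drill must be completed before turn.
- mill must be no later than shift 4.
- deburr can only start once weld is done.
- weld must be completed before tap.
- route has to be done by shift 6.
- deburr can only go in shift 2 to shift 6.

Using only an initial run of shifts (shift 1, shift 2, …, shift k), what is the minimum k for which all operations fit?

7

The precedence chain requires at least 3 distinct shifts.
With at most 1 per shift and 7 operations, at least 7 shifts are needed.
turn can't be placed before shift 6, so the schedule must run through at least shift 6.
7 works (last occupied shift: shift 7): for example deburr=shift 5, tap=shift 7, weld=shift 4, mill=shift 2, turn=shift 6, route=shift 3, drill=shift 1.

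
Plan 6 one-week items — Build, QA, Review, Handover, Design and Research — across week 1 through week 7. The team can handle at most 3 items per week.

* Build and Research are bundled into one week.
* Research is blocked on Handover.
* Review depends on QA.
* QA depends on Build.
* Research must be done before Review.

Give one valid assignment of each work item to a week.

Design -> week 1; Review -> week 4; QA -> week 3; Handover -> week 1; Research -> week 2; Build -> week 2

Checking: QA(week 3) before Review(week 4); Build(week 2) before QA(week 3); Handover(week 1) before Research(week 2); Research(week 2) before Review(week 4); Build = Research = week 2; max 2 per week (cap 3).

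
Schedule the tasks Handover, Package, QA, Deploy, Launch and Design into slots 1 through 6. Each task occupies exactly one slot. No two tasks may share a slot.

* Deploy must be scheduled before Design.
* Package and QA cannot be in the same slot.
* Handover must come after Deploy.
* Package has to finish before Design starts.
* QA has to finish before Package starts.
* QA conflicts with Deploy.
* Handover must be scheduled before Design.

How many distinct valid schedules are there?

Splitting on Handover: it can be 2 (4), 3 (8), 4 (12), 5 (12). Listing each branch's schedules as (Package, QA, Deploy, Launch, Design):
Handover=2: (4,3,1,5,6) (4,3,1,6,5) (5,3,1,4,6) (5,4,1,3,6) — 4.
Handover=3: (4,1,2,5,6) (4,1,2,6,5) (4,2,1,5,6) (4,2,1,6,5) (5,1,2,4,6) (5,2,1,4,6) (5,4,1,2,6) (5,4,2,1,6) — 8.
Handover=4: (2,1,3,5,6) (2,1,3,6,5) (3,1,2,5,6) (3,1,2,6,5) (3,2,1,5,6) (3,2,1,6,5) (5,1,2,3,6) (5,1,3,2,6) (5,2,1,3,6) (5,2,3,1,6) (5,3,1,2,6) (5,3,2,1,6) — 12.
Handover=5: (2,1,3,4,6) (2,1,4,3,6) (3,1,2,4,6) (3,1,4,2,6) (3,2,1,4,6) (3,2,4,1,6) (4,1,2,3,6) (4,1,3,2,6) (4,2,1,3,6) (4,2,3,1,6) (4,3,1,2,6) (4,3,2,1,6) — 12.
Summing: 4 + 8 + 12 + 12 = 36.

36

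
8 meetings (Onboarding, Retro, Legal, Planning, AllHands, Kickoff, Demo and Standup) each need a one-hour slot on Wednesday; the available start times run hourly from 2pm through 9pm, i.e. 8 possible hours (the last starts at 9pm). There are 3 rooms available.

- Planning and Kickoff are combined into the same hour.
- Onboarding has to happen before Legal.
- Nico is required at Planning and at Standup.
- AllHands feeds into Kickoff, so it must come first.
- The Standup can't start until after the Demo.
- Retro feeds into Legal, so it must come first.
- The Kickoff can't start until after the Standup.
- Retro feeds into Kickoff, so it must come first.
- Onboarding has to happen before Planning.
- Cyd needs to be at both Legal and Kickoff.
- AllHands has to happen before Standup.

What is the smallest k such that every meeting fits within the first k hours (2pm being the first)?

4 hours

The precedence chain requires at least 3 distinct hours.
With at most 3 per hour and 8 meetings, at least 3 hours are needed.
Could 3 hours be enough, i.e. nothing placed later than 4pm? No: Standup must come after Demo (at 2pm or later) → {3pm, 4pm}; Demo must come before Standup (at 4pm or earlier) → {2pm, 3pm}; Legal must come after Retro (at 2pm or later) → {3pm, 4pm}; Retro must come before Legal (at 4pm or earlier) → {2pm, 3pm}; Planning must come after Onboarding (at 2pm or later) → {3pm, 4pm}; Onboarding must come before Planning (at 4pm or earlier) → {2pm, 3pm}; Kickoff must come after Retro (at 2pm or later) → {3pm, 4pm}; AllHands must come before Kickoff (at 4pm or earlier) → {2pm, 3pm}; Kickoff must come after Standup (at 3pm or later) → {4pm}; Standup must come before Kickoff (at 4pm or earlier) → {3pm}; AllHands must come before Standup (at 3pm or earlier) → {2pm}; Legal can't share with Kickoff (4pm) → {3pm}; Demo must come before Standup (at 3pm or earlier) → {2pm}; Retro must come before Legal (at 3pm or earlier) → {2pm}; Onboarding must come before Legal (at 3pm or earlier) → {2pm}; that puts Onboarding, Retro, AllHands and Demo all in 2pm — more than 3 per hour.
So 3 hours is not enough.
4 works (last occupied hour: 5pm): for example Retro -> 3pm; AllHands -> 2pm; Kickoff -> 4pm; Standup -> 3pm; Legal -> 5pm; Planning -> 4pm; Onboarding -> 2pm; Demo -> 2pm.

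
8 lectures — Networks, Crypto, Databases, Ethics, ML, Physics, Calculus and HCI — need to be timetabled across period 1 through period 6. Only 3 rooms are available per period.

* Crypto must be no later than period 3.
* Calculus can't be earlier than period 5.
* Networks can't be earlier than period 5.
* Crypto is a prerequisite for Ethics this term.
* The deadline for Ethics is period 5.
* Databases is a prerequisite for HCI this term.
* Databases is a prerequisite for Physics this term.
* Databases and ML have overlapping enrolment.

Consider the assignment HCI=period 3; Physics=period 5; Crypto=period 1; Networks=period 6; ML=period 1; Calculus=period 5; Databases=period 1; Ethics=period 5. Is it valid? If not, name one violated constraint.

Networks can't be earlier than period 5 — holds.
The deadline for Ethics is period 5 — holds.
Databases and ML have overlapping enrolment — violated.
Crypto is a prerequisite for Ethics this term — holds.
Crypto must be no later than period 3 — holds.
Only 3 rooms are available per period — holds.
Databases is a prerequisite for HCI this term — holds.
Calculus can't be earlier than period 5 — holds.
Databases is a prerequisite for Physics this term — holds.

No — it violates: Databases and ML have overlapping enrolment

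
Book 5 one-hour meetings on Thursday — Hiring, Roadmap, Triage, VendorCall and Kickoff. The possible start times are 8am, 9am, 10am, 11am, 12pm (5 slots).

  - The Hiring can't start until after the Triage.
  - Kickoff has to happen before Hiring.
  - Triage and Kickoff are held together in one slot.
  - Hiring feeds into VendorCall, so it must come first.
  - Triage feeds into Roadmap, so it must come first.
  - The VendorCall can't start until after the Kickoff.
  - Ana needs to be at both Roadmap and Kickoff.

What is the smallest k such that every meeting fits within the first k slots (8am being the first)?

3 slots

The precedence chain requires at least 3 distinct slots.
3 works (last occupied slot: 10am): for example Roadmap=9am; Triage=8am; VendorCall=10am; Kickoff=8am; Hiring=9am.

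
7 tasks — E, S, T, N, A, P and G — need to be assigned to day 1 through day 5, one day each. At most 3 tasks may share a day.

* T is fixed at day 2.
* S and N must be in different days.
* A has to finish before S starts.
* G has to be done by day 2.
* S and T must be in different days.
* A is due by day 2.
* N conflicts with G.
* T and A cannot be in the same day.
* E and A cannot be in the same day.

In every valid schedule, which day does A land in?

A's window is day 1–day 2.
T is fixed at day 2, and A can't share a day with T.
So A must be day 1.

day 1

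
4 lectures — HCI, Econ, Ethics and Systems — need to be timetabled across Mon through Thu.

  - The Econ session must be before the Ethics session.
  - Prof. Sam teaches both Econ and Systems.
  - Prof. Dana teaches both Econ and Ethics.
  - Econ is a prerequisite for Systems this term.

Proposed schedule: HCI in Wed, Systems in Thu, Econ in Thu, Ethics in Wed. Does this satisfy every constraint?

Invalid. The Econ session must be before the Ethics session.

Prof. Dana teaches both Econ and Ethics — holds.
Econ is a prerequisite for Systems this term — violated.
The Econ session must be before the Ethics session — violated.
Prof. Sam teaches both Econ and Systems — violated.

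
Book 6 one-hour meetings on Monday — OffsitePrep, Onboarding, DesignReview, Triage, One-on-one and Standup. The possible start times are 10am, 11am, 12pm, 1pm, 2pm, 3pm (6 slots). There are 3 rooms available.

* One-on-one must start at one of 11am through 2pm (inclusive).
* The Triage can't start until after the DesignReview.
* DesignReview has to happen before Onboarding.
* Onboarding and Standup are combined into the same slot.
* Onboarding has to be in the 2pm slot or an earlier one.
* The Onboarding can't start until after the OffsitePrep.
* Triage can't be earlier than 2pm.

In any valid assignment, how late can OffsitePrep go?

Downstream work caps OffsitePrep at 1pm.
OffsitePrep at 1pm is achievable: Onboarding=2pm, Standup=2pm, Triage=2pm, DesignReview=10am, One-on-one=11am, OffsitePrep=1pm.

1pm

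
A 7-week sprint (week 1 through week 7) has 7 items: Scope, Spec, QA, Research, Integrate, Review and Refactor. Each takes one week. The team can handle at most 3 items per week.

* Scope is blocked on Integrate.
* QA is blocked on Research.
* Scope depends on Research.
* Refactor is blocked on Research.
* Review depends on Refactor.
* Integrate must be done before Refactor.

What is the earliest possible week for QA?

Precedence pushes QA to at least week 2.
QA at week 2 is achievable: Integrate=week 1; Scope=week 2; Spec=week 1; Research=week 1; Refactor=week 2; Review=week 3; QA=week 2.

week 2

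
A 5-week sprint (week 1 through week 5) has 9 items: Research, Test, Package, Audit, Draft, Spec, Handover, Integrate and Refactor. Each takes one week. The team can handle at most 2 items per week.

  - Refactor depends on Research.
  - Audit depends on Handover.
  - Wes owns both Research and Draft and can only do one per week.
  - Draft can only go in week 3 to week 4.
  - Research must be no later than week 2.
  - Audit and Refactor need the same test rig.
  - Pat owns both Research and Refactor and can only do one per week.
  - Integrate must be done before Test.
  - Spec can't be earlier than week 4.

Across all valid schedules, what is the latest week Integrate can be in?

Downstream work caps Integrate at week 4.
Integrate at week 4 is achievable: Test=week 5; Handover=week 1; Refactor=week 3; Audit=week 2; Spec=week 4; Research=week 1; Integrate=week 4; Draft=week 3; Package=week 2.

week 4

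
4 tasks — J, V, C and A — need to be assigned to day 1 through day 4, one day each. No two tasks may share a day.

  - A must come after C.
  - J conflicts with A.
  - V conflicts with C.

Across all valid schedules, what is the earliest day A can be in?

Precedence pushes A to at least day 2.
A at day 2 is achievable: C in day 1, V in day 4, J in day 3, A in day 2.

day 2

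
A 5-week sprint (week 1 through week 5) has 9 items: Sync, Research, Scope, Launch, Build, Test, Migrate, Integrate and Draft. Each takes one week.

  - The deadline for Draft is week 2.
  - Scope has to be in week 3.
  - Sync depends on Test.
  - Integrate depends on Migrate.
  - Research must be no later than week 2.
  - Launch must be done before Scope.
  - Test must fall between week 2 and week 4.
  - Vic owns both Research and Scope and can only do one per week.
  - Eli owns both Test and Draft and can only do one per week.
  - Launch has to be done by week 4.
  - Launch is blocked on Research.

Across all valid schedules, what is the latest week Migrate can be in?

week 4

Downstream work caps Migrate at week 4.
Migrate at week 4 is achievable: Build in week 1; Draft in week 1; Migrate in week 4; Launch in week 2; Research in week 1; Sync in week 3; Scope in week 3; Integrate in week 5; Test in week 2.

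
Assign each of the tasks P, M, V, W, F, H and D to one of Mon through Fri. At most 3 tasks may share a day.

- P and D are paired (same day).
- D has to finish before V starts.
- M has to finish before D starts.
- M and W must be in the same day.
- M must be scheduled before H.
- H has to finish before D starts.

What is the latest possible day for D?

Thu

Precedence pushes D to at least Wed; downstream work caps D at Thu.
D at Thu is achievable: V=Fri; W=Mon; D=Thu; F=Mon; H=Tue; M=Mon; P=Thu.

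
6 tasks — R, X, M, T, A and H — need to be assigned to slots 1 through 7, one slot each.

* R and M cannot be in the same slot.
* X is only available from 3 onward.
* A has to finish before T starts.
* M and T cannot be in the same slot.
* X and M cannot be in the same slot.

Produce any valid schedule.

A=1, M=4, R=1, X=3, T=2, H=1

Checking: A(1) before T(2); R(1) != M(4); X(3) != M(4); M(4) != T(2); X=3 in [3,7].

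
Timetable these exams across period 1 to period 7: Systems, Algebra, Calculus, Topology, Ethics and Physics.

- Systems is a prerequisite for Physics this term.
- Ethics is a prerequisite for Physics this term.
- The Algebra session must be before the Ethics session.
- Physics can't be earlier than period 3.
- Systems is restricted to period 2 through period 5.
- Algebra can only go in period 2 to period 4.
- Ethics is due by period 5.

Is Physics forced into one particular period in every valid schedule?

No

Physics can be period 4 (e.g. Physics -> period 4; Algebra -> period 2; Topology -> period 1; Calculus -> period 1; Ethics -> period 3; Systems -> period 2) or period 5 (e.g. Calculus -> period 1; Algebra -> period 2; Physics -> period 5; Ethics -> period 3; Systems -> period 2; Topology -> period 1).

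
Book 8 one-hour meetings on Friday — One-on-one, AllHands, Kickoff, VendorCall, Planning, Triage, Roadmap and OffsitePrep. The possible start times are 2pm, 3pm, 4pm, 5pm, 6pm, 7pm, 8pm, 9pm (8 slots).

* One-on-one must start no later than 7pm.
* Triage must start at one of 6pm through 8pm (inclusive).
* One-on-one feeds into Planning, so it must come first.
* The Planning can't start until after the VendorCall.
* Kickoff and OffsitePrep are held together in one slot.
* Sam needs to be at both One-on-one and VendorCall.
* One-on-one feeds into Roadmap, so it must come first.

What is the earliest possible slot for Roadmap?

3pm

Precedence pushes Roadmap to at least 3pm.
Roadmap at 3pm is achievable: Roadmap in 3pm; Triage in 6pm; OffsitePrep in 2pm; AllHands in 2pm; Kickoff in 2pm; One-on-one in 2pm; VendorCall in 3pm; Planning in 4pm.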